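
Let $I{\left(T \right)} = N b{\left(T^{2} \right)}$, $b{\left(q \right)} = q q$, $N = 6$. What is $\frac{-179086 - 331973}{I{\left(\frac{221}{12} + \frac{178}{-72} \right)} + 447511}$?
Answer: $- \frac{8941488264}{14614304617} \approx -0.61183$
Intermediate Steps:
$b{\left(q \right)} = q^{2}$
$I{\left(T \right)} = 6 T^{4}$ ($I{\left(T \right)} = 6 \left(T^{2}\right)^{2} = 6 T^{4}$)
$\frac{-179086 - 331973}{I{\left(\frac{221}{12} + \frac{178}{-72} \right)} + 447511} = \frac{-179086 - 331973}{6 \left(\frac{221}{12} + \frac{178}{-72}\right)^{4} + 447511} = - \frac{511059}{6 \left(221 \cdot \frac{1}{12} + 178 \left(- \frac{1}{72}\right)\right)^{4} + 447511} = - \frac{511059}{6 \left(\frac{221}{12} - \frac{89}{36}\right)^{4} + 447511} = - \frac{511059}{6 \left(\frac{287}{18}\right)^{4} + 447511} = - \frac{511059}{6 \cdot \frac{6784652161}{104976} + 447511} = - \frac{511059}{\frac{6784652161}{17496} + 447511} = - \frac{511059}{\frac{14614304617}{17496}} = \left(-511059\right) \frac{17496}{14614304617} = - \frac{8941488264}{14614304617}$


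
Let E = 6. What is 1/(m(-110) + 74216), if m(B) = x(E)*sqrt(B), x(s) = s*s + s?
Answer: 9277/688526087 - 21*I*sqrt(110)/2754104348 ≈ 1.3474e-5 - 7.9972e-8*I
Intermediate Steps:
x(s) = s + s**2 (x(s) = s**2 + s = s + s**2)
m(B) = 42*sqrt(B) (m(B) = (6*(1 + 6))*sqrt(B) = (6*7)*sqrt(B) = 42*sqrt(B))
1/(m(-110) + 74216) = 1/(42*sqrt(-110) + 74216) = 1/(42*(I*sqrt(110)) + 74216) = 1/(42*I*sqrt(110) + 74216) = 1/(74216 + 42*I*sqrt(110))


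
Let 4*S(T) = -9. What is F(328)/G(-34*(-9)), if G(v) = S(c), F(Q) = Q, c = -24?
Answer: -1312/9 ≈ -145.78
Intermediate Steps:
S(T) = -9/4 (S(T) = (1/4)*(-9) = -9/4)
G(v) = -9/4
F(328)/G(-34*(-9)) = 328/(-9/4) = 328*(-4/9) = -1312/9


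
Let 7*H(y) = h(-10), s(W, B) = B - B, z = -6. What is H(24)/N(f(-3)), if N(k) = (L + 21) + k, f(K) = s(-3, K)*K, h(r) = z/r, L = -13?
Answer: 3/280 ≈ 0.010714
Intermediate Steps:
s(W, B) = 0
h(r) = -6/r
f(K) = 0 (f(K) = 0*K = 0)
N(k) = 8 + k (N(k) = (-13 + 21) + k = 8 + k)
H(y) = 3/35 (H(y) = (-6/(-10))/7 = (-6*(-⅒))/7 = (⅐)*(⅗) = 3/35)
H(24)/N(f(-3)) = 3/(35*(8 + 0)) = (3/35)/8 = (3/35)*(⅛) = 3/280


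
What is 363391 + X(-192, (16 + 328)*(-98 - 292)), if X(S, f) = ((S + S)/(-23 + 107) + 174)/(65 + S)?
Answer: 323053413/889 ≈ 3.6339e+5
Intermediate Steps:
X(S, f) = (174 + S/42)/(65 + S) (X(S, f) = ((2*S)/84 + 174)/(65 + S) = ((2*S)*(1/84) + 174)/(65 + S) = (S/42 + 174)/(65 + S) = (174 + S/42)/(65 + S))
363391 + X(-192, (16 + 328)*(-98 - 292)) = 363391 + (7308 - 192)/(42*(65 - 192)) = 363391 + (1/42)*7116/(-127) = 363391 + (1/42)*(-1/127)*7116 = 363391 - 1186/889 = 323053413/889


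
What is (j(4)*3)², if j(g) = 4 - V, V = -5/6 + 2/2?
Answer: 529/4 ≈ 132.25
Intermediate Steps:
V = ⅙ (V = -5*⅙ + 2*(½) = -⅚ + 1 = ⅙ ≈ 0.16667)
j(g) = 23/6 (j(g) = 4 - 1*⅙ = 4 - ⅙ = 23/6)
(j(4)*3)² = ((23/6)*3)² = (23/2)² = 529/4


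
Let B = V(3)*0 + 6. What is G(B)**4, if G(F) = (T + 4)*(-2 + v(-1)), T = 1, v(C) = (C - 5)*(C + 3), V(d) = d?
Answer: 24010000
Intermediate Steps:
v(C) = (-5 + C)*(3 + C)
B = 6 (B = 3*0 + 6 = 0 + 6 = 6)
G(F) = -70 (G(F) = (1 + 4)*(-2 + (-15 + (-1)**2 - 2*(-1))) = 5*(-2 + (-15 + 1 + 2)) = 5*(-2 - 12) = 5*(-14) = -70)
G(B)**4 = (-70)**4 = 24010000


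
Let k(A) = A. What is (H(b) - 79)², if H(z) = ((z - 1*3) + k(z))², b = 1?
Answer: 6084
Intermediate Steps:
H(z) = (-3 + 2*z)² (H(z) = ((z - 1*3) + z)² = ((z - 3) + z)² = ((-3 + z) + z)² = (-3 + 2*z)²)
(H(b) - 79)² = ((-3 + 2*1)² - 79)² = ((-3 + 2)² - 79)² = ((-1)² - 79)² = (1 - 79)² = (-78)² = 6084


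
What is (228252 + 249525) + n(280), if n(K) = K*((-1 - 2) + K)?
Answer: 555337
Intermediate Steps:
n(K) = K*(-3 + K)
(228252 + 249525) + n(280) = (228252 + 249525) + 280*(-3 + 280) = 477777 + 280*277 = 477777 + 77560 = 555337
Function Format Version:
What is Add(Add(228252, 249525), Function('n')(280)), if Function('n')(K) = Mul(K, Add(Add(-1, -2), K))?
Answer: 555337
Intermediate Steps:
Function('n')(K) = Mul(K, Add(-3, K))
Add(Add(228252, 249525), Function('n')(280)) = Add(Add(228252, 249525), Mul(280, Add(-3, 280))) = Add(477777, Mul(280, 277)) = Add(477777, 77560) = 555337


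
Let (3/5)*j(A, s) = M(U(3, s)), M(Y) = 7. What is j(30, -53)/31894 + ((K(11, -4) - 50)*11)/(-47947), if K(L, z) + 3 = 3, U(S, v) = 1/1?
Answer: 54303245/4587664854 ≈ 0.011837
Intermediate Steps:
U(S, v) = 1 (U(S, v) = 1*1 = 1)
K(L, z) = 0 (K(L, z) = -3 + 3 = 0)
j(A, s) = 35/3 (j(A, s) = (5/3)*7 = 35/3)
j(30, -53)/31894 + ((K(11, -4) - 50)*11)/(-47947) = (35/3)/31894 + ((0 - 50)*11)/(-47947) = (35/3)*(1/31894) - 50*11*(-1/47947) = 35/95682 - 550*(-1/47947) = 35/95682 + 550/47947 = 54303245/4587664854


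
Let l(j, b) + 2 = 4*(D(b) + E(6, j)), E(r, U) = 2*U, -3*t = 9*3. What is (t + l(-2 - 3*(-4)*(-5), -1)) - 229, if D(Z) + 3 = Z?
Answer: -752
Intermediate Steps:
D(Z) = -3 + Z
t = -9 (t = -3*3 = -⅓*27 = -9)
l(j, b) = -14 + 4*b + 8*j (l(j, b) = -2 + 4*((-3 + b) + 2*j) = -2 + 4*(-3 + b + 2*j) = -2 + (-12 + 4*b + 8*j) = -14 + 4*b + 8*j)
(t + l(-2 - 3*(-4)*(-5), -1)) - 229 = (-9 + (-14 + 4*(-1) + 8*(-2 - 3*(-4)*(-5)))) - 229 = (-9 + (-14 - 4 + 8*(-2 - (-12)*(-5)))) - 229 = (-9 + (-14 - 4 + 8*(-2 - 1*60))) - 229 = (-9 + (-14 - 4 + 8*(-2 - 60))) - 229 = (-9 + (-14 - 4 + 8*(-62))) - 229 = (-9 + (-14 - 4 - 496)) - 229 = (-9 - 514) - 229 = -523 - 229 = -752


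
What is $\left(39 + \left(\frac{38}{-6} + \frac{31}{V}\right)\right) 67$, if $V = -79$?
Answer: $\frac{512483}{237} \approx 2162.4$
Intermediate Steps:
$\left(39 + \left(\frac{38}{-6} + \frac{31}{V}\right)\right) 67 = \left(39 + \left(\frac{38}{-6} + \frac{31}{-79}\right)\right) 67 = \left(39 + \left(38 \left(- \frac{1}{6}\right) + 31 \left(- \frac{1}{79}\right)\right)\right) 67 = \left(39 - \frac{1594}{237}\right) 67 = \frac{7649}{237} \cdot 67 = \frac{512483}{237}$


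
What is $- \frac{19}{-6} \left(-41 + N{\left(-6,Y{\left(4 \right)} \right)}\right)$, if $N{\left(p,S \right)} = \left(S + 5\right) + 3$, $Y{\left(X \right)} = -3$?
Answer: $-114$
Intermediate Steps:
$N{\left(p,S \right)} = 8 + S$ ($N{\left(p,S \right)} = \left(5 + S\right) + 3 = 8 + S$)
$- \frac{19}{-6} \left(-41 + N{\left(-6,Y{\left(4 \right)} \right)}\right) = - \frac{19}{-6} \left(-41 + \left(8 - 3\right)\right) = \left(-19\right) \left(- \frac{1}{6}\right) \left(-41 + 5\right) = \frac{19}{6} \left(-36\right) = -114$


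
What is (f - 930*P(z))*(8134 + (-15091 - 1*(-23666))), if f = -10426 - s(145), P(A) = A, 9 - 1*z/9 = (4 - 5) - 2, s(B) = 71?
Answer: -1853646333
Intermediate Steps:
z = 108 (z = 81 - 9*((4 - 5) - 2) = 81 - 9*(-1 - 2) = 81 - 9*(-3) = 81 + 27 = 108)
f = -10497 (f = -10426 - 1*71 = -10426 - 71 = -10497)
(f - 930*P(z))*(8134 + (-15091 - 1*(-23666))) = (-10497 - 930*108)*(8134 + (-15091 - 1*(-23666))) = (-10497 - 100440)*(8134 + (-15091 + 23666)) = -110937*(8134 + 8575) = -110937*16709 = -1853646333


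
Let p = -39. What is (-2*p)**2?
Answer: 6084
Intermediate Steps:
(-2*p)**2 = (-2*(-39))**2 = 78**2 = 6084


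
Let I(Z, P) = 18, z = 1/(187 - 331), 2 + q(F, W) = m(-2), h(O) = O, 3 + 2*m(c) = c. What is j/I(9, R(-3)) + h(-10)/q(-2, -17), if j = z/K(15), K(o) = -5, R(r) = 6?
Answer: 28801/12960 ≈ 2.2223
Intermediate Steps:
m(c) = -3/2 + c/2
q(F, W) = -9/2 (q(F, W) = -2 + (-3/2 + (½)*(-2)) = -2 + (-3/2 - 1) = -2 - 5/2 = -9/2)
z = -1/144 (z = 1/(-144) = -1/144 ≈ -0.0069444)
j = 1/720 (j = -1/144/(-5) = -1/144*(-⅕) = 1/720 ≈ 0.0013889)
j/I(9, R(-3)) + h(-10)/q(-2, -17) = (1/720)/18 - 10/(-9/2) = (1/720)*(1/18) - 10*(-2/9) = 1/12960 + 20/9 = 28801/12960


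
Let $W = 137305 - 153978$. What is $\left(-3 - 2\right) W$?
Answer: $83365$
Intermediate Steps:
$W = -16673$
$\left(-3 - 2\right) W = \left(-3 - 2\right) \left(-16673\right) = \left(-5\right) \left(-16673\right) = 83365$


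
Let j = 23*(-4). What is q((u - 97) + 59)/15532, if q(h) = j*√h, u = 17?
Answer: -23*I*√21/3883 ≈ -0.027144*I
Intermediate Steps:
j = -92
q(h) = -92*√h
q((u - 97) + 59)/15532 = -92*√((17 - 97) + 59)/15532 = -92*√(-80 + 59)*(1/15532) = -92*I*√21*(1/15532) = -23*I*√21/3883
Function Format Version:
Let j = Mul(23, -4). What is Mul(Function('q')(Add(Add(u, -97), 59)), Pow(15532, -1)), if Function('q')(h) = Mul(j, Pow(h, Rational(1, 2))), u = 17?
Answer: Mul(Rational(-23, 3883), I, Pow(21, Rational(1, 2))) ≈ Mul(-0.027144, I)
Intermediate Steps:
j = -92
Function('q')(h) = Mul(-92, Pow(h, Rational(1, 2)))
Mul(Function('q')(Add(Add(u, -97), 59)), Pow(15532, -1)) = Mul(Mul(-92, Pow(Add(Add(17, -97), 59), Rational(1, 2))), Pow(15532, -1)) = Mul(Mul(-92, Pow(Add(-80, 59), Rational(1, 2))), Rational(1, 15532)) = Mul(Mul(-92, Pow(-21, Rational(1, 2))), Rational(1, 15532)) = Mul(Mul(-92, Mul(I, Pow(21, Rational(1, 2)))), Rational(1, 15532)) = Mul(Mul(-92, I, Pow(21, Rational(1, 2))), Rational(1, 15532)) = Mul(Rational(-23, 3883), I, Pow(21, Rational(1, 2)))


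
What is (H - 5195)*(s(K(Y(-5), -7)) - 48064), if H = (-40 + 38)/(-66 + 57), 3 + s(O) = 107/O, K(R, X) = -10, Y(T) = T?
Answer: 7492589027/30 ≈ 2.4975e+8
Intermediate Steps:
s(O) = -3 + 107/O
H = 2/9 (H = -2/(-9) = -⅑*(-2) = 2/9 ≈ 0.22222)
(H - 5195)*(s(K(Y(-5), -7)) - 48064) = (2/9 - 5195)*((-3 + 107/(-10)) - 48064) = -46753*((-3 + 107*(-⅒)) - 48064)/9 = -46753*((-3 - 107/10) - 48064)/9 = -46753*(-137/10 - 48064)/9 = -46753/9*(-480777/10) = 7492589027/30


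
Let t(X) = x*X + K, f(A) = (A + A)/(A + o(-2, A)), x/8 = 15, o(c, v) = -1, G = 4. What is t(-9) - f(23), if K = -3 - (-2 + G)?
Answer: -11958/11 ≈ -1087.1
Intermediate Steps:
x = 120 (x = 8*15 = 120)
K = -5 (K = -3 - (-2 + 4) = -3 - 1*2 = -3 - 2 = -5)
f(A) = 2*A/(-1 + A) (f(A) = (A + A)/(A - 1) = (2*A)/(-1 + A) = 2*A/(-1 + A))
t(X) = -5 + 120*X (t(X) = 120*X - 5 = -5 + 120*X)
t(-9) - f(23) = (-5 + 120*(-9)) - 2*23/(-1 + 23) = (-5 - 1080) - 2*23/22 = -1085 - 2*23/22 = -1085 - 1*23/11 = -1085 - 23/11 = -11958/11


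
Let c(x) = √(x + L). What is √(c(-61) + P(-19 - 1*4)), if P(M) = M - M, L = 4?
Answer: 57^(¼)*√I ≈ 1.9429 + 1.9429*I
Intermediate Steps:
c(x) = √(4 + x) (c(x) = √(x + 4) = √(4 + x))
P(M) = 0
√(c(-61) + P(-19 - 1*4)) = √(√(4 - 61) + 0) = √(√(-57) + 0) = √(I*√57 + 0) = √(I*√57) = 57^(¼)*√I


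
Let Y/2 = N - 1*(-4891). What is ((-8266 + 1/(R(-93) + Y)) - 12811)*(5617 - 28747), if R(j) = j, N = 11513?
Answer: 354420503756/727 ≈ 4.8751e+8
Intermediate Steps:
Y = 32808 (Y = 2*(11513 - 1*(-4891)) = 2*(11513 + 4891) = 2*16404 = 32808)
((-8266 + 1/(R(-93) + Y)) - 12811)*(5617 - 28747) = ((-8266 + 1/(-93 + 32808)) - 12811)*(5617 - 28747) = ((-8266 + 1/32715) - 12811)*(-23130) = (-270422189/32715 - 12811)*(-23130) = -689534054/32715*(-23130) = 354420503756/727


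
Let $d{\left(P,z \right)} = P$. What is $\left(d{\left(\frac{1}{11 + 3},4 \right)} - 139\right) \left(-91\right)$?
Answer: $\frac{25285}{2} \approx 12643.0$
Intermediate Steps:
$\left(d{\left(\frac{1}{11 + 3},4 \right)} - 139\right) \left(-91\right) = \left(\frac{1}{11 + 3} - 139\right) \left(-91\right) = \left(\frac{1}{14} - 139\right) \left(-91\right) = \left(- \frac{1945}{14}\right) \left(-91\right) = \frac{25285}{2}$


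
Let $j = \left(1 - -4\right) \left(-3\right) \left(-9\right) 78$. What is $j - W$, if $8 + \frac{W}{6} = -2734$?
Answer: $26982$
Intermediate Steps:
$W = -16452$ ($W = -48 + 6 \left(-2734\right) = -48 - 16404 = -16452$)
$j = 10530$ ($j = \left(1 + 4\right) \left(-3\right) \left(-9\right) 78 = 5 \left(-3\right) \left(-9\right) 78 = \left(-15\right) \left(-9\right) 78 = 135 \cdot 78 = 10530$)
$j - W = 10530 - -16452 = 10530 + 16452 = 26982$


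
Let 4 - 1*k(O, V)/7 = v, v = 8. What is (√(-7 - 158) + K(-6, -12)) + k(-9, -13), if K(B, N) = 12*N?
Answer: -172 + I*√165 ≈ -172.0 + 12.845*I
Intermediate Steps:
k(O, V) = -28 (k(O, V) = 28 - 7*8 = 28 - 56 = -28)
(√(-7 - 158) + K(-6, -12)) + k(-9, -13) = (√(-7 - 158) + 12*(-12)) - 28 = (√(-165) - 144) - 28 = (I*√165 - 144) - 28 = (-144 + I*√165) - 28 = -172 + I*√165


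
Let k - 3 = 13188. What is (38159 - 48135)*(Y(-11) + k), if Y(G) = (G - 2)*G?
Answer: -133019984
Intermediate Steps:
k = 13191 (k = 3 + 13188 = 13191)
Y(G) = G*(-2 + G) (Y(G) = (-2 + G)*G = G*(-2 + G))
(38159 - 48135)*(Y(-11) + k) = (38159 - 48135)*(-11*(-2 - 11) + 13191) = -9976*(-11*(-13) + 13191) = -9976*(143 + 13191) = -9976*13334 = -133019984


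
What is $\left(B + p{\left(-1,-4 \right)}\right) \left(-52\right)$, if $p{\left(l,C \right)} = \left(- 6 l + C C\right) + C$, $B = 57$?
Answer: $-3900$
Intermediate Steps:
$p{\left(l,C \right)} = C + C^{2} - 6 l$ ($p{\left(l,C \right)} = \left(- 6 l + C^{2}\right) + C = \left(C^{2} - 6 l\right) + C = C + C^{2} - 6 l$)
$\left(B + p{\left(-1,-4 \right)}\right) \left(-52\right) = \left(57 - \left(-2 - 16\right)\right) \left(-52\right) = \left(57 + \left(-4 + 16 + 6\right)\right) \left(-52\right) = \left(57 + 18\right) \left(-52\right) = 75 \left(-52\right) = -3900$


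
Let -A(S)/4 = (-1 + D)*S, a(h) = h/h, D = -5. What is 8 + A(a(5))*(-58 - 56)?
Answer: -2728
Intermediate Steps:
a(h) = 1
A(S) = 24*S (A(S) = -4*(-1 - 5)*S = -(-24)*S = 24*S)
8 + A(a(5))*(-58 - 56) = 8 + (24*1)*(-58 - 56) = 8 + 24*(-114) = 8 - 2736 = -2728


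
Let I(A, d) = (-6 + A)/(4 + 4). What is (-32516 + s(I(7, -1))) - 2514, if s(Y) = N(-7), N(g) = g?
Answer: -35037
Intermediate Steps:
I(A, d) = -¾ + A/8 (I(A, d) = (-6 + A)/8 = (-6 + A)*(⅛) = -¾ + A/8)
s(Y) = -7
(-32516 + s(I(7, -1))) - 2514 = (-32516 - 7) - 2514 = -32523 - 2514 = -35037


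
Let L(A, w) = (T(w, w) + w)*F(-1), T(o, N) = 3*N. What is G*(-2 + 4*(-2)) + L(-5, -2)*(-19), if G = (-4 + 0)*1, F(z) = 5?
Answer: 800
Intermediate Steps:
L(A, w) = 20*w (L(A, w) = (3*w + w)*5 = (4*w)*5 = 20*w)
G = -4 (G = -4*1 = -4)
G*(-2 + 4*(-2)) + L(-5, -2)*(-19) = -4*(-2 + 4*(-2)) + (20*(-2))*(-19) = -4*(-2 - 8) - 40*(-19) = -4*(-10) + 760 = 40 + 760 = 800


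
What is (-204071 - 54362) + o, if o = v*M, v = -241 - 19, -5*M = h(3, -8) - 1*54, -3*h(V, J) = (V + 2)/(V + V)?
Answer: -2351299/9 ≈ -2.6126e+5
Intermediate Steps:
h(V, J) = -(2 + V)/(6*V) (h(V, J) = -(V + 2)/(3*(V + V)) = -(2 + V)/(3*(2*V)) = -(2 + V)*1/(2*V)/3 = -(2 + V)/(6*V))
M = 977/90 (M = -((⅙)*(-2 - 1*3)/3 - 1*54)/5 = -((⅙)*(⅓)*(-2 - 3) - 54)/5 = -((⅙)*(⅓)*(-5) - 54)/5 = -(-5/18 - 54)/5 = -⅕*(-977/18) = 977/90 ≈ 10.856)
v = -260
o = -25402/9 (o = -260*977/90 = -25402/9 ≈ -2822.4)
(-204071 - 54362) + o = (-204071 - 54362) - 25402/9 = -258433 - 25402/9 = -2351299/9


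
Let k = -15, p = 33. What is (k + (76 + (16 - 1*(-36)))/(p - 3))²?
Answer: 25921/225 ≈ 115.20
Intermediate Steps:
(k + (76 + (16 - 1*(-36)))/(p - 3))² = (-15 + (76 + (16 - 1*(-36)))/(33 - 3))² = (-15 + (76 + (16 + 36))/30)² = (-15 + (76 + 52)*(1/30))² = (-15 + 128*(1/30))² = (-15 + 64/15)² = (-161/15)² = 25921/225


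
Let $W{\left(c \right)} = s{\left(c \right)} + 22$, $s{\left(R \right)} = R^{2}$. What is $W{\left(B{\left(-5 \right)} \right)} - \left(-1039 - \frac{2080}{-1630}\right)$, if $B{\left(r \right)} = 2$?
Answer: $\frac{173387}{163} \approx 1063.7$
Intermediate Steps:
$W{\left(c \right)} = 22 + c^{2}$ ($W{\left(c \right)} = c^{2} + 22 = 22 + c^{2}$)
$W{\left(B{\left(-5 \right)} \right)} - \left(-1039 - \frac{2080}{-1630}\right) = \left(22 + 2^{2}\right) - \left(-1039 - \frac{2080}{-1630}\right) = \left(22 + 4\right) - \left(-1039 - - \frac{208}{163}\right) = 26 - \left(-1039 + \frac{208}{163}\right) = 26 - - \frac{169149}{163} = 26 + \frac{169149}{163} = \frac{173387}{163}$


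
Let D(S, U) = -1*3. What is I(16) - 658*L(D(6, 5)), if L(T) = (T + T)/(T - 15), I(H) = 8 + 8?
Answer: -610/3 ≈ -203.33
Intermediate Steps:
I(H) = 16
D(S, U) = -3
L(T) = 2*T/(-15 + T) (L(T) = (2*T)/(-15 + T) = 2*T/(-15 + T))
I(16) - 658*L(D(6, 5)) = 16 - 1316*(-3)/(-15 - 3) = 16 - 1316*(-3)/(-18) = 16 - 1316*(-3)*(-1)/18 = 16 - 658*⅓ = 16 - 658/3 = -610/3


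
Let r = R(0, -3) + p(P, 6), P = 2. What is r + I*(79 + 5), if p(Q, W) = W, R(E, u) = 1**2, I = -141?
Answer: -11837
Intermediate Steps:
R(E, u) = 1
r = 7 (r = 1 + 6 = 7)
r + I*(79 + 5) = 7 - 141*(79 + 5) = 7 - 141*84 = 7 - 11844 = -11837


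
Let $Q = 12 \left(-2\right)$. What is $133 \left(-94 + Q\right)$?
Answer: $-15694$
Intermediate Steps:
$Q = -24$
$133 \left(-94 + Q\right) = 133 \left(-94 - 24\right) = 133 \left(-118\right) = -15694$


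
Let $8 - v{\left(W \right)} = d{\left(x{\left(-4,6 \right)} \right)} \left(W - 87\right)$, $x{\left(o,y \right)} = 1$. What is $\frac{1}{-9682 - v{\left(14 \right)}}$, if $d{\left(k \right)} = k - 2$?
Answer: $- \frac{1}{9617} \approx -0.00010398$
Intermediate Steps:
$d{\left(k \right)} = -2 + k$
$v{\left(W \right)} = -79 + W$ ($v{\left(W \right)} = 8 - \left(-2 + 1\right) \left(W - 87\right) = 8 - - (-87 + W) = 8 - \left(87 - W\right) = 8 + \left(-87 + W\right) = -79 + W$)
$\frac{1}{-9682 - v{\left(14 \right)}} = \frac{1}{-9682 - \left(-79 + 14\right)} = \frac{1}{-9682 - -65} = \frac{1}{-9682 + 65} = \frac{1}{-9617} = - \frac{1}{9617}$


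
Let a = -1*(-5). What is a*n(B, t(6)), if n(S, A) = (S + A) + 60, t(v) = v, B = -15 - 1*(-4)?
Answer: 275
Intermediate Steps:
a = 5
B = -11 (B = -15 + 4 = -11)
n(S, A) = 60 + A + S (n(S, A) = (A + S) + 60 = 60 + A + S)
a*n(B, t(6)) = 5*(60 + 6 - 11) = 5*55 = 275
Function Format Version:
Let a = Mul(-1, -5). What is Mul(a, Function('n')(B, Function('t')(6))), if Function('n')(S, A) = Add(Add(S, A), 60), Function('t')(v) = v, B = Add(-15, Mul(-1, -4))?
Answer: 275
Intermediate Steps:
a = 5
B = -11 (B = Add(-15, 4) = -11)
Function('n')(S, A) = Add(60, A, S) (Function('n')(S, A) = Add(Add(A, S), 60) = Add(60, A, S))
Mul(a, Function('n')(B, Function('t')(6))) = Mul(5, Add(60, 6, -11)) = Mul(5, 55) = 275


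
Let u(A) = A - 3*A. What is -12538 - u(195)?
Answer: -12148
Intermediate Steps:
u(A) = -2*A
-12538 - u(195) = -12538 - (-2)*195 = -12538 - 1*(-390) = -12538 + 390 = -12148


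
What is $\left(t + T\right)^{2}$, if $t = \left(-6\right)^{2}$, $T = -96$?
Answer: $3600$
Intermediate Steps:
$t = 36$
$\left(t + T\right)^{2} = \left(36 - 96\right)^{2} = \left(-60\right)^{2} = 3600$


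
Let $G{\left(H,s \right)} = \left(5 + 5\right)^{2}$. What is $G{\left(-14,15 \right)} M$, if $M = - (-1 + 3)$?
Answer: $-200$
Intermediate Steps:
$G{\left(H,s \right)} = 100$ ($G{\left(H,s \right)} = 10^{2} = 100$)
$M = -2$ ($M = \left(-1\right) 2 = -2$)
$G{\left(-14,15 \right)} M = 100 \left(-2\right) = -200$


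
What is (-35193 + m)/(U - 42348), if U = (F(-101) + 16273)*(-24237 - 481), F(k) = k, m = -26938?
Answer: 62131/399781844 ≈ 0.00015541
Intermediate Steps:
U = -399739496 (U = (-101 + 16273)*(-24237 - 481) = 16172*(-24718) = -399739496)
(-35193 + m)/(U - 42348) = (-35193 - 26938)/(-399739496 - 42348) = -62131/(-399781844) = -62131*(-1/399781844) = 62131/399781844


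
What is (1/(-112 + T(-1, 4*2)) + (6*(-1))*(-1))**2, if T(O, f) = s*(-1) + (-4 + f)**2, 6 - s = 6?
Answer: 330625/9216 ≈ 35.875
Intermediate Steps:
s = 0 (s = 6 - 1*6 = 6 - 6 = 0)
T(O, f) = (-4 + f)**2 (T(O, f) = 0*(-1) + (-4 + f)**2 = 0 + (-4 + f)**2 = (-4 + f)**2)
(1/(-112 + T(-1, 4*2)) + (6*(-1))*(-1))**2 = (1/(-112 + (-4 + 4*2)**2) + (6*(-1))*(-1))**2 = (1/(-112 + (-4 + 8)**2) - 6*(-1))**2 = (1/(-112 + 4**2) + 6)**2 = (1/(-112 + 16) + 6)**2 = (1/(-96) + 6)**2 = (-1/96 + 6)**2 = (575/96)**2 = 330625/9216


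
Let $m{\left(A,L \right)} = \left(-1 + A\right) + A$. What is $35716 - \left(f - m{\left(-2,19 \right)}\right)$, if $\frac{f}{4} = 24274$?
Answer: $-61385$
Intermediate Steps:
$m{\left(A,L \right)} = -1 + 2 A$
$f = 97096$ ($f = 4 \cdot 24274 = 97096$)
$35716 - \left(f - m{\left(-2,19 \right)}\right) = 35716 - \left(97096 - \left(-1 + 2 \left(-2\right)\right)\right) = 35716 - \left(97096 - \left(-1 - 4\right)\right) = 35716 - \left(97096 - -5\right) = 35716 - \left(97096 + 5\right) = 35716 - 97101 = -61385$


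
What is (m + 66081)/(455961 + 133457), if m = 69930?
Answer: 136011/589418 ≈ 0.23075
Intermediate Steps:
(m + 66081)/(455961 + 133457) = (69930 + 66081)/(455961 + 133457) = 136011/589418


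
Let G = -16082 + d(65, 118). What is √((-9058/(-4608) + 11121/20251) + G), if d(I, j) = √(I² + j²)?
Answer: √(-125563146488815 + 7808903424*√18149)/88368 ≈ 126.27*I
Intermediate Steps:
G = -16082 + √18149 (G = -16082 + √(65² + 118²) = -16082 + √(4225 + 13924) = -16082 + √18149 ≈ -15947.)
√((-9058/(-4608) + 11121/20251) + G) = √((-9058/(-4608) + 11121/20251) + (-16082 + √18149)) = √((-9058*(-1/4608) + 11121*(1/20251)) + (-16082 + √18149)) = √((4529/2304 + 1011/1841) + (-16082 + √18149)) = √(10667233/4241664 + (-16082 + √18149)) = √(-68203773215/4241664 + √18149)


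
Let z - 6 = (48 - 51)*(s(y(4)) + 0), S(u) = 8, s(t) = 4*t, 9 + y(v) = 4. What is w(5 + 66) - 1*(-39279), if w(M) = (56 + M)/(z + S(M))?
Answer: 2906773/74 ≈ 39281.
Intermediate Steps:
y(v) = -5 (y(v) = -9 + 4 = -5)
z = 66 (z = 6 + (48 - 51)*(4*(-5) + 0) = 6 - 3*(-20 + 0) = 6 - 3*(-20) = 6 + 60 = 66)
w(M) = 28/37 + M/74 (w(M) = (56 + M)/(66 + 8) = (56 + M)/74 = (56 + M)*(1/74) = 28/37 + M/74)
w(5 + 66) - 1*(-39279) = (28/37 + (5 + 66)/74) - 1*(-39279) = (28/37 + (1/74)*71) + 39279 = (28/37 + 71/74) + 39279 = 127/74 + 39279 = 2906773/74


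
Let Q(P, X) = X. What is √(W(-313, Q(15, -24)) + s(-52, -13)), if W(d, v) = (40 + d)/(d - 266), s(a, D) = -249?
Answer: I*√9257438/193 ≈ 15.765*I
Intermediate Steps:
W(d, v) = (40 + d)/(-266 + d)
√(W(-313, Q(15, -24)) + s(-52, -13)) = √((40 - 313)/(-266 - 313) - 249) = √(-273/(-579) - 249) = √(-1/579*(-273) - 249) = √(91/193 - 249) = √(-47966/193) = I*√9257438/193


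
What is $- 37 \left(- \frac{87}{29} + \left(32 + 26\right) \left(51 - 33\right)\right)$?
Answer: $-38517$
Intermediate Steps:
$- 37 \left(- \frac{87}{29} + \left(32 + 26\right) \left(51 - 33\right)\right) = - 37 \left(\left(-87\right) \frac{1}{29} + 58 \cdot 18\right) = - 37 \left(-3 + 1044\right) = \left(-37\right) 1041 = -38517$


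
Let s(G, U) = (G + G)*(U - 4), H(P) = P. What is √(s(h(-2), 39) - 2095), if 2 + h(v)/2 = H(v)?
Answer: 3*I*√295 ≈ 51.527*I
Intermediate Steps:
h(v) = -4 + 2*v
s(G, U) = 2*G*(-4 + U) (s(G, U) = (2*G)*(-4 + U) = 2*G*(-4 + U))
√(s(h(-2), 39) - 2095) = √(2*(-4 + 2*(-2))*(-4 + 39) - 2095) = √(2*(-4 - 4)*35 - 2095) = √(2*(-8)*35 - 2095) = √(-560 - 2095) = √(-2655) = 3*I*√295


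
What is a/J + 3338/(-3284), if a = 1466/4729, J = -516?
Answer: -509380111/500843661 ≈ -1.0170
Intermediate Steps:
a = 1466/4729 (a = 1466*(1/4729) = 1466/4729 ≈ 0.31000)
a/J + 3338/(-3284) = (1466/4729)/(-516) + 3338/(-3284) = (1466/4729)*(-1/516) + 3338*(-1/3284) = -733/1220082 - 1669/1642 = -509380111/500843661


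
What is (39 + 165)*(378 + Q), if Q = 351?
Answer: 148716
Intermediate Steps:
(39 + 165)*(378 + Q) = (39 + 165)*(378 + 351) = 204*729 = 148716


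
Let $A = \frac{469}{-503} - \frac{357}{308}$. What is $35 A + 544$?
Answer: $\frac{10419693}{22132} \approx 470.8$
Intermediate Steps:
$A = - \frac{46289}{22132}$ ($A = 469 \left(- \frac{1}{503}\right) - \frac{51}{44} = - \frac{469}{503} - \frac{51}{44} = - \frac{46289}{22132} \approx -2.0915$)
$35 A + 544 = 35 \left(- \frac{46289}{22132}\right) + 544 = - \frac{1620115}{22132} + 544 = \frac{10419693}{22132}$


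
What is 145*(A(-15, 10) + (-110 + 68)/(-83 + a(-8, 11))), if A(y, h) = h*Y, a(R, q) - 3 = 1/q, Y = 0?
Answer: 22330/293 ≈ 76.212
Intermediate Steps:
a(R, q) = 3 + 1/q
A(y, h) = 0 (A(y, h) = h*0 = 0)
145*(A(-15, 10) + (-110 + 68)/(-83 + a(-8, 11))) = 145*(0 + (-110 + 68)/(-83 + (3 + 1/11))) = 145*(0 - 42/(-83 + (3 + 1/11))) = 145*(0 - 42/(-83 + 34/11)) = 145*(0 - 42/(-879/11)) = 145*(0 - 42*(-11/879)) = 145*(0 + 154/293) = 145*(154/293) = 22330/293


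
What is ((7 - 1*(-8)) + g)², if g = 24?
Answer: 1521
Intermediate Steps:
((7 - 1*(-8)) + g)² = ((7 - 1*(-8)) + 24)² = ((7 + 8) + 24)² = (15 + 24)² = 39² = 1521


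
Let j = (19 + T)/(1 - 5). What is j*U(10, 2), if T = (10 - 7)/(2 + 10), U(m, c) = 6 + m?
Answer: -77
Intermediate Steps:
T = ¼ (T = 3/12 = 3*(1/12) = ¼ ≈ 0.25000)
j = -77/16 (j = (19 + ¼)/(1 - 5) = (77/4)/(-4) = (77/4)*(-¼) = -77/16 ≈ -4.8125)
j*U(10, 2) = -77*(6 + 10)/16 = -77/16*16 = -77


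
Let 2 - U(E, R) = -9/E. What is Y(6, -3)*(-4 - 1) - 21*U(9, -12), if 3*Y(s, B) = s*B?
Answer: -33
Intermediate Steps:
U(E, R) = 2 + 9/E (U(E, R) = 2 - (-9)/E = 2 + 9/E)
Y(s, B) = B*s/3 (Y(s, B) = (s*B)/3 = (B*s)/3 = B*s/3)
Y(6, -3)*(-4 - 1) - 21*U(9, -12) = ((⅓)*(-3)*6)*(-4 - 1) - 21*(2 + 9/9) = -6*(-5) - 21*(2 + 9*(⅑)) = 30 - 21*(2 + 1) = 30 - 21*3 = 30 - 63 = -33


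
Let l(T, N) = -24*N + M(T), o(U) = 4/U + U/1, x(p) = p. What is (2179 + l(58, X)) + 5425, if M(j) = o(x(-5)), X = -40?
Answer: 42791/5 ≈ 8558.2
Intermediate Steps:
o(U) = U + 4/U (o(U) = 4/U + U*1 = 4/U + U = U + 4/U)
M(j) = -29/5 (M(j) = -5 + 4/(-5) = -5 + 4*(-⅕) = -5 - ⅘ = -29/5)
l(T, N) = -29/5 - 24*N (l(T, N) = -24*N - 29/5 = -29/5 - 24*N)
(2179 + l(58, X)) + 5425 = (2179 + (-29/5 - 24*(-40))) + 5425 = (2179 + (-29/5 + 960)) + 5425 = (2179 + 4771/5) + 5425 = 15666/5 + 5425 = 42791/5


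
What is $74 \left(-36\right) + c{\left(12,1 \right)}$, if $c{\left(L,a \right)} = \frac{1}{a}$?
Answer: $-2663$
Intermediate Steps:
$74 \left(-36\right) + c{\left(12,1 \right)} = 74 \left(-36\right) + 1^{-1} = -2664 + 1 = -2663$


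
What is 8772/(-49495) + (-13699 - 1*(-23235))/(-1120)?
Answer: -3011306/346465 ≈ -8.6915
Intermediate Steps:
8772/(-49495) + (-13699 - 1*(-23235))/(-1120) = 8772*(-1/49495) + (-13699 + 23235)*(-1/1120) = -8772/49495 + 9536*(-1/1120) = -8772/49495 - 298/35 = -3011306/346465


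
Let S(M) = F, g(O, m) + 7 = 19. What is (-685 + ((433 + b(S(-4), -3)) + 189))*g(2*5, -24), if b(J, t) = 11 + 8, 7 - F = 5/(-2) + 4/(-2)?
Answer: -528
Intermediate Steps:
g(O, m) = 12 (g(O, m) = -7 + 19 = 12)
F = 23/2 (F = 7 - (5/(-2) + 4/(-2)) = 7 - (5*(-1/2) + 4*(-1/2)) = 7 - (-5/2 - 2) = 7 - 1*(-9/2) = 7 + 9/2 = 23/2 ≈ 11.500)
S(M) = 23/2
b(J, t) = 19
(-685 + ((433 + b(S(-4), -3)) + 189))*g(2*5, -24) = (-685 + ((433 + 19) + 189))*12 = (-685 + (452 + 189))*12 = (-685 + 641)*12 = -44*12 = -528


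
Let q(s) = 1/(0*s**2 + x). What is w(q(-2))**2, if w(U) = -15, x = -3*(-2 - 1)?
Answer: 225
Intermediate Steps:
x = 9 (x = -3*(-3) = 9)
q(s) = 1/9 (q(s) = 1/(0*s**2 + 9) = 1/(0 + 9) = 1/9)
w(q(-2))**2 = (-15)**2 = 225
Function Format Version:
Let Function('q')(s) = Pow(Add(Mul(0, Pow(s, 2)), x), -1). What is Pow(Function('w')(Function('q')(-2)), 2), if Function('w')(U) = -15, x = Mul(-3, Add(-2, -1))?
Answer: 225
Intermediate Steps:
x = 9 (x = Mul(-3, -3) = 9)
Function('q')(s) = Rational(1, 9) (Function('q')(s) = Pow(Add(Mul(0, Pow(s, 2)), 9), -1) = Pow(Add(0, 9), -1) = Pow(9, -1) = Rational(1, 9))
Pow(Function('w')(Function('q')(-2)), 2) = Pow(-15, 2) = 225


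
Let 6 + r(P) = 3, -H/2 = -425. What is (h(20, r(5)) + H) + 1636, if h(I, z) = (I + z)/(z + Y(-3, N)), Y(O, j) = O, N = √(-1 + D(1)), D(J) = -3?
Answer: 14899/6 ≈ 2483.2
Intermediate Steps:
H = 850 (H = -2*(-425) = 850)
r(P) = -3 (r(P) = -6 + 3 = -3)
N = 2*I (N = √(-1 - 3) = √(-4) = 2*I ≈ 2.0*I)
h(I, z) = (I + z)/(-3 + z) (h(I, z) = (I + z)/(z - 3) = (I + z)/(-3 + z))
(h(20, r(5)) + H) + 1636 = ((20 - 3)/(-3 - 3) + 850) + 1636 = (17/(-6) + 850) + 1636 = (-⅙*17 + 850) + 1636 = (-17/6 + 850) + 1636 = 5083/6 + 1636 = 14899/6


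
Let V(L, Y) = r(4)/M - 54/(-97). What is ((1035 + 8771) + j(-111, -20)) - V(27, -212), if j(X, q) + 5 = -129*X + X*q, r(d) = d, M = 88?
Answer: 56208275/2134 ≈ 26339.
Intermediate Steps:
j(X, q) = -5 - 129*X + X*q (j(X, q) = -5 + (-129*X + X*q) = -5 - 129*X + X*q)
V(L, Y) = 1285/2134 (V(L, Y) = 4/88 - 54/(-97) = 4*(1/88) - 54*(-1/97) = 1/22 + 54/97 = 1285/2134)
((1035 + 8771) + j(-111, -20)) - V(27, -212) = ((1035 + 8771) + (-5 - 129*(-111) - 111*(-20))) - 1*1285/2134 = (9806 + (-5 + 14319 + 2220)) - 1285/2134 = (9806 + 16534) - 1285/2134 = 26340 - 1285/2134 = 56208275/2134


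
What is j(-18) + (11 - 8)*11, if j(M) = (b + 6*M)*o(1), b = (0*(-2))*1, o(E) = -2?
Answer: 249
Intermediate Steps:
b = 0 (b = 0*1 = 0)
j(M) = -12*M (j(M) = (0 + 6*M)*(-2) = (6*M)*(-2) = -12*M)
j(-18) + (11 - 8)*11 = -12*(-18) + (11 - 8)*11 = 216 + 3*11 = 216 + 33 = 249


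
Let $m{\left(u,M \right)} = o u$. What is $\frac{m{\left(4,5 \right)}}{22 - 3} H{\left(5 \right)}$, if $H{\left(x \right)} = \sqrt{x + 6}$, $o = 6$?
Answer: $\frac{24 \sqrt{11}}{19} \approx 4.1894$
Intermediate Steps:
$H{\left(x \right)} = \sqrt{6 + x}$
$m{\left(u,M \right)} = 6 u$
$\frac{m{\left(4,5 \right)}}{22 - 3} H{\left(5 \right)} = \frac{6 \cdot 4}{22 - 3} \sqrt{6 + 5} = \frac{1}{19} \cdot 24 \sqrt{11} = \frac{24 \sqrt{11}}{19}$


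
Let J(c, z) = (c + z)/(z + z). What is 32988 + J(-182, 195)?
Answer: 989641/30 ≈ 32988.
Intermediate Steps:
J(c, z) = (c + z)/(2*z) (J(c, z) = (c + z)/((2*z)) = (c + z)*(1/(2*z)) = (c + z)/(2*z))
32988 + J(-182, 195) = 32988 + (1/2)*(-182 + 195)/195 = 32988 + (1/2)*(1/195)*13 = 32988 + 1/30 = 989641/30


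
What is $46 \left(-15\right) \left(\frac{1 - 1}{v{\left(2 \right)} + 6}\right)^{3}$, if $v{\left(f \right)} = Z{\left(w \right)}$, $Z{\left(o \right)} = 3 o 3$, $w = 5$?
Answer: $0$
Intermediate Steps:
$Z{\left(o \right)} = 9 o$
$v{\left(f \right)} = 45$ ($v{\left(f \right)} = 9 \cdot 5 = 45$)
$46 \left(-15\right) \left(\frac{1 - 1}{v{\left(2 \right)} + 6}\right)^{3} = 46 \left(-15\right) \left(\frac{1 - 1}{45 + 6}\right)^{3} = - 690 \left(\frac{0}{51}\right)^{3} = - 690 \left(0 \cdot \frac{1}{51}\right)^{3} = - 690 \cdot 0^{3} = \left(-690\right) 0 = 0$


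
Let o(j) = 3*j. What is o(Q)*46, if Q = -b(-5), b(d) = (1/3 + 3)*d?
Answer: 2300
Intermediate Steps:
b(d) = 10*d/3 (b(d) = (⅓ + 3)*d = 10*d/3)
Q = 50/3 (Q = -10*(-5)/3 = -1*(-50/3) = 50/3 ≈ 16.667)
o(Q)*46 = (3*(50/3))*46 = 50*46 = 2300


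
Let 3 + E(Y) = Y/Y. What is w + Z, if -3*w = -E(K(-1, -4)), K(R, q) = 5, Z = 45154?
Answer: 135460/3 ≈ 45153.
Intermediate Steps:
E(Y) = -2 (E(Y) = -3 + Y/Y = -3 + 1 = -2)
w = -⅔ (w = -(-1)*(-2)/3 = -⅓*2 = -⅔ ≈ -0.66667)
w + Z = -⅔ + 45154 = 135460/3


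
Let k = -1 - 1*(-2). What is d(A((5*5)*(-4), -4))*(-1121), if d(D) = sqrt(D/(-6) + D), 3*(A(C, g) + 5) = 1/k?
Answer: -1121*I*sqrt(35)/3 ≈ -2210.6*I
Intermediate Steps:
k = 1 (k = -1 + 2 = 1)
A(C, g) = -14/3 (A(C, g) = -5 + (1/3)/1 = -5 + (1/3)*1 = -5 + 1/3 = -14/3)
d(D) = sqrt(30)*sqrt(D)/6 (d(D) = sqrt(D*(-1/6) + D) = sqrt(-D/6 + D) = sqrt(5*D/6) = sqrt(30)*sqrt(D)/6)
d(A((5*5)*(-4), -4))*(-1121) = (sqrt(30)*sqrt(-14/3)/6)*(-1121) = (sqrt(30)*(I*sqrt(42)/3)/6)*(-1121) = (I*sqrt(35)/3)*(-1121) = -1121*I*sqrt(35)/3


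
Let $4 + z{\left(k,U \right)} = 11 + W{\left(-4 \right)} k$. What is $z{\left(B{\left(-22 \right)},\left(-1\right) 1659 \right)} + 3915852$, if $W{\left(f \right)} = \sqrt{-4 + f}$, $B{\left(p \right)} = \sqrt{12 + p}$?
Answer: $3915859 - 4 \sqrt{5} \approx 3.9158 \cdot 10^{6}$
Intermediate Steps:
$z{\left(k,U \right)} = 7 + 2 i k \sqrt{2}$ ($z{\left(k,U \right)} = -4 + \left(11 + \sqrt{-4 - 4} k\right) = -4 + \left(11 + \sqrt{-8} k\right) = -4 + \left(11 + 2 i \sqrt{2} k\right) = -4 + \left(11 + 2 i k \sqrt{2}\right) = 7 + 2 i k \sqrt{2}$)
$z{\left(B{\left(-22 \right)},\left(-1\right) 1659 \right)} + 3915852 = \left(7 + 2 i \sqrt{12 - 22} \sqrt{2}\right) + 3915852 = \left(7 + 2 i \sqrt{-10} \sqrt{2}\right) + 3915852 = \left(7 + 2 i i \sqrt{10} \sqrt{2}\right) + 3915852 = \left(7 - 4 \sqrt{5}\right) + 3915852 = 3915859 - 4 \sqrt{5}$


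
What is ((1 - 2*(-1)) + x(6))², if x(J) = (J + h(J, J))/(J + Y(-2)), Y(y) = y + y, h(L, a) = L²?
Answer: 576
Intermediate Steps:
Y(y) = 2*y
x(J) = (J + J²)/(-4 + J) (x(J) = (J + J²)/(J + 2*(-2)) = (J + J²)/(J - 4) = (J + J²)/(-4 + J))
((1 - 2*(-1)) + x(6))² = ((1 - 2*(-1)) + 6*(1 + 6)/(-4 + 6))² = ((1 + 2) + 6*7/2)² = (3 + 6*(½)*7)² = (3 + 21)² = 24² = 576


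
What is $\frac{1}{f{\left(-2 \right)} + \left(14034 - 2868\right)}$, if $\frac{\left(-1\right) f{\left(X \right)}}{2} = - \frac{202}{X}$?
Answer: $\frac{1}{10964} \approx 9.1208 \cdot 10^{-5}$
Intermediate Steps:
$f{\left(X \right)} = \frac{404}{X}$ ($f{\left(X \right)} = - 2 \left(- \frac{202}{X}\right) = \frac{404}{X}$)
$\frac{1}{f{\left(-2 \right)} + \left(14034 - 2868\right)} = \frac{1}{\frac{404}{-2} + \left(14034 - 2868\right)} = \frac{1}{404 \left(- \frac{1}{2}\right) + 11166} = \frac{1}{-202 + 11166} = \frac{1}{10964}$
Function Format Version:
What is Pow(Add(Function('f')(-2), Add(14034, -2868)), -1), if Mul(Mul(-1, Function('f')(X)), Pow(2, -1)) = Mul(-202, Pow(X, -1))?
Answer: Rational(1, 10964) ≈ 9.1208e-5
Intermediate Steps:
Function('f')(X) = Mul(404, Pow(X, -1)) (Function('f')(X) = Mul(-2, Mul(-202, Pow(X, -1))) = Mul(404, Pow(X, -1)))
Pow(Add(Function('f')(-2), Add(14034, -2868)), -1) = Pow(Add(Mul(404, Pow(-2, -1)), Add(14034, -2868)), -1) = Pow(Add(Mul(404, Rational(-1, 2)), 11166), -1) = Pow(Add(-202, 11166), -1) = Pow(10964, -1) = Rational(1, 10964)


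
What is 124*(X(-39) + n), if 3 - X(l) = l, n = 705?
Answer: 92628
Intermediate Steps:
X(l) = 3 - l
124*(X(-39) + n) = 124*((3 - 1*(-39)) + 705) = 124*((3 + 39) + 705) = 124*(42 + 705) = 124*747 = 92628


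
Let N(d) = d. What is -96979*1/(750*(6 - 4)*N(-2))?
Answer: 96979/3000 ≈ 32.326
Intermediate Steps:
-96979*1/(750*(6 - 4)*N(-2)) = -96979*(-1/(1500*(6 - 4))) = -96979/((-120*25)) = -96979/((-60*50)) = -96979/(-3000) = -96979*(-1/3000) = 96979/3000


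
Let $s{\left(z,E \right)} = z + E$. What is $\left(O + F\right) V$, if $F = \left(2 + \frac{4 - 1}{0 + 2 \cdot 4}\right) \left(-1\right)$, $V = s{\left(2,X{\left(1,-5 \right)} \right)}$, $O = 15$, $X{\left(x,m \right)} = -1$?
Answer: $\frac{101}{8} \approx 12.625$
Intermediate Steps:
$s{\left(z,E \right)} = E + z$
$V = 1$ ($V = -1 + 2 = 1$)
$F = - \frac{19}{8}$ ($F = \left(2 + \frac{3}{0 + 8}\right) \left(-1\right) = \left(2 + \frac{3}{8}\right) \left(-1\right) = \frac{19}{8} \left(-1\right) = - \frac{19}{8} \approx -2.375$)
$\left(O + F\right) V = \left(15 - \frac{19}{8}\right) 1 = \frac{101}{8} \cdot 1 = \frac{101}{8}$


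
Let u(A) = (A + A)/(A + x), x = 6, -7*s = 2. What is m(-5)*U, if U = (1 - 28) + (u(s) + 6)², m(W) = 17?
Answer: 13277/100 ≈ 132.77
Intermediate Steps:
s = -2/7 (s = -⅐*2 = -2/7 ≈ -0.28571)
u(A) = 2*A/(6 + A) (u(A) = (A + A)/(A + 6) = (2*A)/(6 + A) = 2*A/(6 + A))
U = 781/100 (U = (1 - 28) + (2*(-2/7)/(6 - 2/7) + 6)² = -27 + (2*(-2/7)/(40/7) + 6)² = -27 + (2*(-2/7)*(7/40) + 6)² = -27 + (-⅒ + 6)² = -27 + (59/10)² = -27 + 3481/100 = 781/100 ≈ 7.8100)
m(-5)*U = 17*(781/100) = 13277/100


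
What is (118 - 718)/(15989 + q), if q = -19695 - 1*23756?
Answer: 100/4577 ≈ 0.021848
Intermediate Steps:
q = -43451 (q = -19695 - 23756 = -43451)
(118 - 718)/(15989 + q) = (118 - 718)/(15989 - 43451) = -600/(-27462) = -600*(-1/27462) = 100/4577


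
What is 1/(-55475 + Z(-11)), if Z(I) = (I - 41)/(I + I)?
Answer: -11/610199 ≈ -1.8027e-5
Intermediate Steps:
Z(I) = (-41 + I)/(2*I) (Z(I) = (-41 + I)/((2*I)) = (-41 + I)*(1/(2*I)) = (-41 + I)/(2*I))
1/(-55475 + Z(-11)) = 1/(-55475 + (1/2)*(-41 - 11)/(-11)) = 1/(-55475 + (1/2)*(-1/11)*(-52)) = 1/(-55475 + 26/11) = 1/(-610199/11) = -11/610199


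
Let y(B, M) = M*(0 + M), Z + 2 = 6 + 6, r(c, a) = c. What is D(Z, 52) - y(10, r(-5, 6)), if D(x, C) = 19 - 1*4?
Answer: -10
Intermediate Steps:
Z = 10 (Z = -2 + (6 + 6) = -2 + 12 = 10)
y(B, M) = M**2 (y(B, M) = M*M = M**2)
D(x, C) = 15 (D(x, C) = 19 - 4 = 15)
D(Z, 52) - y(10, r(-5, 6)) = 15 - 1*(-5)**2 = 15 - 1*25 = 15 - 25 = -10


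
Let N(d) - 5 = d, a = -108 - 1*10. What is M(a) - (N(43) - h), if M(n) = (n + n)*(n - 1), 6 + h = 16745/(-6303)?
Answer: 176656345/6303 ≈ 28027.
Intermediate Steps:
a = -118 (a = -108 - 10 = -118)
h = -54563/6303 (h = -6 + 16745/(-6303) = -6 + 16745*(-1/6303) = -6 - 16745/6303 = -54563/6303 ≈ -8.6567)
N(d) = 5 + d
M(n) = 2*n*(-1 + n) (M(n) = (2*n)*(-1 + n) = 2*n*(-1 + n))
M(a) - (N(43) - h) = 2*(-118)*(-1 - 118) - ((5 + 43) - 1*(-54563/6303)) = 2*(-118)*(-119) - (48 + 54563/6303) = 28084 - 1*357107/6303 = 28084 - 357107/6303 = 176656345/6303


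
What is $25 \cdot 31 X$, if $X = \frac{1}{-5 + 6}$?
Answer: $775$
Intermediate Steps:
$X = 1$ ($X = 1^{-1} = 1$)
$25 \cdot 31 X = 25 \cdot 31 \cdot 1 = 775 \cdot 1 = 775$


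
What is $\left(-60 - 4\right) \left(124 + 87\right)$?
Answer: $-13504$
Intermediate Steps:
$\left(-60 - 4\right) \left(124 + 87\right) = \left(-64\right) 211 = -13504$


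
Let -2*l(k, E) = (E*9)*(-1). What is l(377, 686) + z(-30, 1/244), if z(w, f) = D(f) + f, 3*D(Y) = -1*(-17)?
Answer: 2263835/732 ≈ 3092.7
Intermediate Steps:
D(Y) = 17/3 (D(Y) = (-1*(-17))/3 = (⅓)*17 = 17/3)
l(k, E) = 9*E/2 (l(k, E) = -E*9*(-1)/2 = -9*E*(-1)/2 = -(-9)*E/2 = 9*E/2)
z(w, f) = 17/3 + f
l(377, 686) + z(-30, 1/244) = (9/2)*686 + (17/3 + 1/244) = 3087 + (17/3 + 1/244) = 3087 + 4151/732 = 2263835/732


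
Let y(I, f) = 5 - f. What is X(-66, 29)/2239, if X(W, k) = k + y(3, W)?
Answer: 100/2239 ≈ 0.044663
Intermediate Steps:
X(W, k) = 5 + k - W (X(W, k) = k + (5 - W) = 5 + k - W)
X(-66, 29)/2239 = (5 + 29 - 1*(-66))/2239 = (5 + 29 + 66)*(1/2239) = 100*(1/2239) = 100/2239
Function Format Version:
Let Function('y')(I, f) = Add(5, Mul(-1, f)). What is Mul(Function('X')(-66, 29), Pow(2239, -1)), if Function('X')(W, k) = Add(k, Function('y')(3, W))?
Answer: Rational(100, 2239) ≈ 0.044663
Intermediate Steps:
Function('X')(W, k) = Add(5, k, Mul(-1, W)) (Function('X')(W, k) = Add(k, Add(5, Mul(-1, W))) = Add(5, k, Mul(-1, W)))
Mul(Function('X')(-66, 29), Pow(2239, -1)) = Mul(Add(5, 29, Mul(-1, -66)), Pow(2239, -1)) = Mul(Add(5, 29, 66), Rational(1, 2239)) = Mul(100, Rational(1, 2239)) = Rational(100, 2239)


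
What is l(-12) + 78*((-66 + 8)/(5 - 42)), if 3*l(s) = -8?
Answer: 13276/111 ≈ 119.60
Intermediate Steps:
l(s) = -8/3 (l(s) = (⅓)*(-8) = -8/3)
l(-12) + 78*((-66 + 8)/(5 - 42)) = -8/3 + 78*((-66 + 8)/(5 - 42)) = -8/3 + 78*(-58/(-37)) = -8/3 + 78*(-58*(-1/37)) = -8/3 + 78*(58/37) = -8/3 + 4524/37 = 13276/111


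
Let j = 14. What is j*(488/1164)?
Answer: 1708/291 ≈ 5.8694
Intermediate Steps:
j*(488/1164) = 14*(488/1164) = 14*(488*(1/1164)) = 14*(122/291) = 1708/291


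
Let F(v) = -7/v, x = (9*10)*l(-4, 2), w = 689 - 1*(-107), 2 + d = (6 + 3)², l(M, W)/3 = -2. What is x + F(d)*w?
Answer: -48232/79 ≈ -610.53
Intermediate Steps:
l(M, W) = -6 (l(M, W) = 3*(-2) = -6)
d = 79 (d = -2 + (6 + 3)² = -2 + 9² = -2 + 81 = 79)
w = 796 (w = 689 + 107 = 796)
x = -540 (x = (9*10)*(-6) = 90*(-6) = -540)
x + F(d)*w = -540 - 7/79*796 = -540 - 5572/79 = -48232/79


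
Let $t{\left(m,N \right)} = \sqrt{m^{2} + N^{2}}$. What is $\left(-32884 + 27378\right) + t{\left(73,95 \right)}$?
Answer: $-5506 + \sqrt{14354} \approx -5386.2$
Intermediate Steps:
$t{\left(m,N \right)} = \sqrt{N^{2} + m^{2}}$
$\left(-32884 + 27378\right) + t{\left(73,95 \right)} = \left(-32884 + 27378\right) + \sqrt{95^{2} + 73^{2}} = -5506 + \sqrt{9025 + 5329} = -5506 + \sqrt{14354}$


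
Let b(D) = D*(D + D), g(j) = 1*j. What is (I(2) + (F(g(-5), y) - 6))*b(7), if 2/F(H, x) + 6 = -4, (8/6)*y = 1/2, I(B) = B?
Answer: -2058/5 ≈ -411.60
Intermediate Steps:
g(j) = j
y = 3/8 (y = (¾)/2 = (¾)*(½) = 3/8 ≈ 0.37500)
F(H, x) = -⅕ (F(H, x) = 2/(-6 - 4) = 2/(-10) = 2*(-⅒) = -⅕)
b(D) = 2*D² (b(D) = D*(2*D) = 2*D²)
(I(2) + (F(g(-5), y) - 6))*b(7) = (2 + (-⅕ - 6))*(2*7²) = (2 - 31/5)*(2*49) = -21/5*98 = -2058/5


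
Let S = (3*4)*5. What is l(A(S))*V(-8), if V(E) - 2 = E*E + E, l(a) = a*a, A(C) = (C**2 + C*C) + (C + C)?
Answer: 3107779200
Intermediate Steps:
S = 60 (S = 12*5 = 60)
A(C) = 2*C + 2*C**2 (A(C) = (C**2 + C**2) + 2*C = 2*C**2 + 2*C = 2*C + 2*C**2)
l(a) = a**2
V(E) = 2 + E + E**2 (V(E) = 2 + (E*E + E) = 2 + (E**2 + E) = 2 + (E + E**2) = 2 + E + E**2)
l(A(S))*V(-8) = (2*60*(1 + 60))**2*(2 - 8 + (-8)**2) = (2*60*61)**2*(2 - 8 + 64) = 7320**2*58 = 53582400*58 = 3107779200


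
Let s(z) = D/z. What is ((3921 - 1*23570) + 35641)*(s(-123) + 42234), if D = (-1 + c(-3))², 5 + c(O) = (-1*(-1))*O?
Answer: 27691219464/41 ≈ 6.7540e+8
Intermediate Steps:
c(O) = -5 + O (c(O) = -5 + (-1*(-1))*O = -5 + 1*O = -5 + O)
D = 81 (D = (-1 + (-5 - 3))² = (-1 - 8)² = (-9)² = 81)
s(z) = 81/z
((3921 - 1*23570) + 35641)*(s(-123) + 42234) = ((3921 - 1*23570) + 35641)*(81/(-123) + 42234) = ((3921 - 23570) + 35641)*(81*(-1/123) + 42234) = (-19649 + 35641)*(-27/41 + 42234) = 15992*(1731567/41) = 27691219464/41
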